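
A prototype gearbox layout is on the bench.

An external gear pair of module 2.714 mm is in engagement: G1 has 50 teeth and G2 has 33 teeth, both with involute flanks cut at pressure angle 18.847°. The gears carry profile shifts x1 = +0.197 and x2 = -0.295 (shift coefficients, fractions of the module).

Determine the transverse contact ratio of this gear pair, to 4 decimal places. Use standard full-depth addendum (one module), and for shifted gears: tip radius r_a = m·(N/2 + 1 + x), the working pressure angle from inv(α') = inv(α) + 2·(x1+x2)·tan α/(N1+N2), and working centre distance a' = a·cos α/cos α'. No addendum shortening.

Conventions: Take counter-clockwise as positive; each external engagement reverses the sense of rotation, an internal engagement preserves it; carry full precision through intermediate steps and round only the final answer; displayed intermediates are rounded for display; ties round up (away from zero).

class = single-mesh tooth geometry [involute pair 50T × 33T, m = 2.714]
base radii: r_b1 = 64.212194, r_b2 = 42.380048
tip radii: r_a1 = 71.098658, r_a2 = 46.694370
inv(α') = inv(18.847°) + 2·(+0.197-0.295)·tan α/(50+33) = 0.01159513  ⇒  α' = 18.44131°
a' = a·cos α / cos α' = 112.6310·cos 18.847°/cos 18.44131° = 112.362250
action lengths: √(r_a1²−r_b1²) = 30.525617, √(r_a2²−r_b2²) = 19.603462
base pitch p_b = π·m·cos α = 8.069142
CR = (30.525617 + 19.603462 − 112.362250·sin 18.44131°)/8.069142 = 1.807525
contact ratio ≈ 1.8075

1.8075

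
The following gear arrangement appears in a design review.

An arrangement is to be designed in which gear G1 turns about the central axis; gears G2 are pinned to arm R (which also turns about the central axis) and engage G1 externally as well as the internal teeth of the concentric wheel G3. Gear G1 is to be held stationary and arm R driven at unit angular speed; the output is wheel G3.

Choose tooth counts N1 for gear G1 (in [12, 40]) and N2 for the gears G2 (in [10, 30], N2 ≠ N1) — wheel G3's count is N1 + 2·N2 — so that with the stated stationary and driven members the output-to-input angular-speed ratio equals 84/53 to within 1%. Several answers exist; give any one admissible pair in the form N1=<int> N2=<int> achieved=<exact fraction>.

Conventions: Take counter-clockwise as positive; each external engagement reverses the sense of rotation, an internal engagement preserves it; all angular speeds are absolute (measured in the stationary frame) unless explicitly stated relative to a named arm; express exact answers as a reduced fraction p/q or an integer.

N1=31 N2=11 achieved=84/53

class = planetary set [ratio 84/53 wanted; Willis about the carrier]
Willis with ω_sun = 0: ω_ring/ω_arm = (N1+N3)/N3; set equal to 84/53  ⇒  N3/N1 = 1/(84/53 − 1) = 53/31
N3 = N1 + 2·N2  ⇒  N2/N1 = (N3/N1 − 1)/2 = (53/31 − 1)/2 = 11/31
smallest multiple with N1 ≥ 12 and N2 ≥ 10: k = 1  ⇒  N1 = 1·31 = 31, N2 = 1·11 = 11 (N1 ≤ 40, N2 ≤ 30, N2 ≠ N1 ✓), N3 = 31 + 2·11 = 53
check: (N1+N3)/N3 with N1 = 31, N3 = 53 gives 84/53; |achieved − target| = 0 ≤ 21/1325 ✓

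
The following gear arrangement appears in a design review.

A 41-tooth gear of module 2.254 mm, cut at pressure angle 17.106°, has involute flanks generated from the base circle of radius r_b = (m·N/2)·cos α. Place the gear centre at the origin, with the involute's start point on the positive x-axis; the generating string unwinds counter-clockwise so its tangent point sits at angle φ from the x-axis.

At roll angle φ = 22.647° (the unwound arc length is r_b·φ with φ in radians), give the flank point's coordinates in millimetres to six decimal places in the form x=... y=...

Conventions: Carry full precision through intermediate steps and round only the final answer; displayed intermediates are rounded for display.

x=47.479201 y=0.894953

single-mesh involute tooth geometry (41T wheel at module 2.254)
pitch radius r_p = m·N/2 = 2.254·41/2 = 46.207000
base radius r_b = r_p·cos α = 46.207000·cos 17.106° = 44.162905
roll angle φ = 22.647° = 0.39526472 rad
x = r_b·(cos φ + φ·sin φ) = 47.479201
y = r_b·(sin φ − φ·cos φ) = 0.894953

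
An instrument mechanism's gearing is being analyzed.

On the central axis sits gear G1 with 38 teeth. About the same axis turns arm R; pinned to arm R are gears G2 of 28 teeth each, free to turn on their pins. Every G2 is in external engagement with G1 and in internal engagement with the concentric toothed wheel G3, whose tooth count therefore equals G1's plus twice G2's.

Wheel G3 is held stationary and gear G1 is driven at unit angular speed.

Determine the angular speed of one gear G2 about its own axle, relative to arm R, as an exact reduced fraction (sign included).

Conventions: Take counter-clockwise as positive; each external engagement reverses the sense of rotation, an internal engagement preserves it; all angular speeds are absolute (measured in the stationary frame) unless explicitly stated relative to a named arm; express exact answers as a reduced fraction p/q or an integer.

-893/924

planetary set (38T centre, 28T on arm, 94T internal) — Willis relation
ring teeth: 38 + 2·28 = 94
38(ω_sun−ω_arm) = −94(ω_ring−ω_arm),  ω_ring = 0, ω_sun = 1
38(1−ω_arm) = −94(0−ω_arm)  ⇒  132·ω_arm = 38  ⇒  ω_arm = 19/66
sun–planet mesh: 38·(1−19/66) = −28·(ω_p−ω_arm)  ⇒  ω_p−ω_arm = -893/924
exact speed ratio = -893/924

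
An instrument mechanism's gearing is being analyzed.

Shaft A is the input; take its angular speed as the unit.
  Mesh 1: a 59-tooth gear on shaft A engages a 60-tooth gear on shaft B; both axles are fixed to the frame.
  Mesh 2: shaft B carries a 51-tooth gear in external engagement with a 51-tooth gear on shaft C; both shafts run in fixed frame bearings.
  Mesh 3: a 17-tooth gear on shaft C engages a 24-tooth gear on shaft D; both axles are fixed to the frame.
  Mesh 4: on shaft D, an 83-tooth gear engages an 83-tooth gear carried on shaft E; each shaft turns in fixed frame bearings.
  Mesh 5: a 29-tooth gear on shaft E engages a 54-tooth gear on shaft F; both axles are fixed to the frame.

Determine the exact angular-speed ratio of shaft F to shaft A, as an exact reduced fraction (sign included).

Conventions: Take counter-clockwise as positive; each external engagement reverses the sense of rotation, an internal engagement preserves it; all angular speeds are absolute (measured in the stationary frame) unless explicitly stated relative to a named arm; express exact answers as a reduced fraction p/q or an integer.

-29087/77760

class = fixed-axis compound train [5 meshes; 5 ratios multiply, 5 sense flips]
mesh 1 [59T→60T]: running ratio 59/60, sense −
mesh 2 [51T→51T]: running ratio 59/60, sense +
mesh 3 [17T→24T]: running ratio 1003/1440, sense −
mesh 4 [83T→83T]: running ratio 1003/1440, sense +
mesh 5 [29T→54T]: running ratio 29087/77760, sense −
ω_out/ω_in = -29087/77760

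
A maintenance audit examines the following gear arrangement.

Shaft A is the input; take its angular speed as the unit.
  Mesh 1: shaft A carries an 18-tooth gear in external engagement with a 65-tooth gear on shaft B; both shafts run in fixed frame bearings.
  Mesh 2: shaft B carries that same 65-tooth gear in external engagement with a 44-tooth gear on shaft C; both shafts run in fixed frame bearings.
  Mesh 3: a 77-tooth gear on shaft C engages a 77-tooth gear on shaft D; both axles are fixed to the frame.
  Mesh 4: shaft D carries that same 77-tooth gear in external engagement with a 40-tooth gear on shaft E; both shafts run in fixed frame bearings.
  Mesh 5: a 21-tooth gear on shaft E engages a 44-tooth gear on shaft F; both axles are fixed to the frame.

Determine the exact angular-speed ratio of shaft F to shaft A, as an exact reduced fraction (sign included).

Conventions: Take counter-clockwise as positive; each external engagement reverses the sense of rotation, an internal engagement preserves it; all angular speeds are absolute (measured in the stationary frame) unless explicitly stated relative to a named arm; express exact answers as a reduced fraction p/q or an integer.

class = fixed-axis compound train [5 meshes; 5 ratios multiply, 5 sense flips]
mesh 1 [18T→65T]: running ratio 18/65, sense −
mesh 2 [65T→44T]: running ratio 9/22, sense +
mesh 3 [77T→77T]: running ratio 9/22, sense −
mesh 4 [77T→40T]: running ratio 63/80, sense +
mesh 5 [21T→44T]: running ratio 1323/3520, sense −
ω_out/ω_in = -1323/3520

-1323/3520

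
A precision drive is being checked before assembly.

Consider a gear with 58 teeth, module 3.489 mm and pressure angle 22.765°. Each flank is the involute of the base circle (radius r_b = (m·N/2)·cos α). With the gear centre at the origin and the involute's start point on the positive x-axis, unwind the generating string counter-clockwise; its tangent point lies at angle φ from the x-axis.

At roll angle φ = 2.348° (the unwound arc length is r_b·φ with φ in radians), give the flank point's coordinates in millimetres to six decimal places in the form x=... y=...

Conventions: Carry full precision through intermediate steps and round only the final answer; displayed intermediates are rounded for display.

single-mesh involute tooth geometry (58T wheel at module 3.489)
pitch radius r_p = m·N/2 = 3.489·58/2 = 101.181000
base radius r_b = r_p·cos α = 101.181000·cos 22.765° = 93.298970
roll angle φ = 2.348° = 0.04098033 rad
x = r_b·(cos φ + φ·sin φ) = 93.377279
y = r_b·(sin φ − φ·cos φ) = 0.002140

x=93.377279 y=0.002140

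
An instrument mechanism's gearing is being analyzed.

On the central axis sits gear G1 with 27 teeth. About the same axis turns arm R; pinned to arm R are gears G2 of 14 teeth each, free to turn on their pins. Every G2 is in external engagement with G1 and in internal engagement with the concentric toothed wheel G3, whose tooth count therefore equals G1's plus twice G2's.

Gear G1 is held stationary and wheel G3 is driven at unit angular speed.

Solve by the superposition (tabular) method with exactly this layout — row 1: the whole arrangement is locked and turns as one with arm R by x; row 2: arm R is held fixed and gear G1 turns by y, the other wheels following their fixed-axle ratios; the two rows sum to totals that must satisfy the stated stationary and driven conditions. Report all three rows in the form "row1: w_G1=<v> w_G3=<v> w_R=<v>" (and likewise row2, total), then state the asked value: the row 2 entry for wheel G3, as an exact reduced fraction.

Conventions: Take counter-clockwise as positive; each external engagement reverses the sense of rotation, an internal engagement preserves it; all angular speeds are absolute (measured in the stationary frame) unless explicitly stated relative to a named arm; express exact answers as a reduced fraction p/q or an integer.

recognized (axles ride arm R): planetary set, 27/14/55 teeth
row 1 — lock + rotate with arm: ω_sun = ω_ring = ω_arm = x
row 2 — arm fixed, fixed-axis ratios: sun y, ring −(27/55)·y, arm 0
boundary: total ω_sun = x + y = 0 and total ω_ring = x − (27/55)·y = 1  ⇒  y = -55/82, x = 55/82
row 2 ring = −(27/55)·(-55/82) = 27/82
totals (row 1 + row 2): sun 55/82 + (-55/82) = 0, ring 55/82 + 27/82 = 1, arm 55/82 + 0 = 55/82
asked cell (row2, ring) = 27/82

row1: w_G1=55/82 w_G3=55/82 w_R=55/82
row2: w_G1=-55/82 w_G3=27/82 w_R=0
total: w_G1=0 w_G3=1 w_R=55/82
asked value: 27/82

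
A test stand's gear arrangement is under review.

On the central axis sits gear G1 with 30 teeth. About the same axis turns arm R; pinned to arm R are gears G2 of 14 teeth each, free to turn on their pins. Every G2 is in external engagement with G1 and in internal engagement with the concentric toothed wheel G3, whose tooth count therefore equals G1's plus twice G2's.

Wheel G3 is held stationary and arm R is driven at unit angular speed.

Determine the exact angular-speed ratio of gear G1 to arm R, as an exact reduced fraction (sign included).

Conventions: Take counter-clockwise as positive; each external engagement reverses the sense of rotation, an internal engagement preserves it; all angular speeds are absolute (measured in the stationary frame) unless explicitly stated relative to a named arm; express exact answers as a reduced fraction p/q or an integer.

class = planetary set [G3 = 30+2·14 = 58; Willis about the carrier]
ring teeth: 30 + 2·14 = 58
30(ω_sun−ω_arm) = −58(ω_ring−ω_arm),  ω_ring = 0, ω_arm = 1
ω_sun = 1 − (58/30)(0−1) = 44/15
ω_out/ω_in = 44/15

44/15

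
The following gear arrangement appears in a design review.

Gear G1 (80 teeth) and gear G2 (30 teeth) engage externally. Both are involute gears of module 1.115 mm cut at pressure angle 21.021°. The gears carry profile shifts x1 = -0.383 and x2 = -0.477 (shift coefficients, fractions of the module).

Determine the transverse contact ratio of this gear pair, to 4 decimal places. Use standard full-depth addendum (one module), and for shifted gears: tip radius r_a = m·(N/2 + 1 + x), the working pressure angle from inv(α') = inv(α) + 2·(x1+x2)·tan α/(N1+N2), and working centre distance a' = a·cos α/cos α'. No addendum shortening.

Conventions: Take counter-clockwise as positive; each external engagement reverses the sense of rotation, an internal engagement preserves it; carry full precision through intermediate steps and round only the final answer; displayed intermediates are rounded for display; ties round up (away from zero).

topology: single-mesh involute geometry — m = 1.115, 80T/30T pair
base radii: r_b1 = 41.631826, r_b2 = 15.611935
tip radii: r_a1 = 45.287955, r_a2 = 17.308145
inv(α') = inv(21.021°) + 2·(-0.383-0.477)·tan α/(80+30) = 0.01139014  ⇒  α' = 18.33504°
a' = a·cos α / cos α' = 61.3250·cos 21.021°/cos 18.33504° = 60.305260
action lengths: √(r_a1²−r_b1²) = 17.826663, √(r_a2²−r_b2²) = 7.472575
base pitch p_b = π·m·cos α = 3.269756
CR = (17.826663 + 7.472575 − 60.305260·sin 18.33504°)/3.269756 = 1.935568
contact ratio ≈ 1.9356

1.9356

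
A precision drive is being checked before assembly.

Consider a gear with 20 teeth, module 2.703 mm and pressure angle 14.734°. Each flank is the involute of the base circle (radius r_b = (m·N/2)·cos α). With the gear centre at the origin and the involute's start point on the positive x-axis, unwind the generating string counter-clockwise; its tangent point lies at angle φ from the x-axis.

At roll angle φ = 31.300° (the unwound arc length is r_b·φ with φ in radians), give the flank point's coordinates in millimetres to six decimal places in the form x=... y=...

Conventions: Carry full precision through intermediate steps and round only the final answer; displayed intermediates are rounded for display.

topology: single-mesh involute geometry — m = 2.703, N = 20
pitch radius r_p = m·N/2 = 2.703·20/2 = 27.030000
base radius r_b = r_p·cos α = 27.030000·cos 14.734° = 26.141172
roll angle φ = 31.300° = 0.54628806 rad
x = r_b·(cos φ + φ·sin φ) = 29.755606
y = r_b·(sin φ − φ·cos φ) = 1.378645

x=29.755606 y=1.378645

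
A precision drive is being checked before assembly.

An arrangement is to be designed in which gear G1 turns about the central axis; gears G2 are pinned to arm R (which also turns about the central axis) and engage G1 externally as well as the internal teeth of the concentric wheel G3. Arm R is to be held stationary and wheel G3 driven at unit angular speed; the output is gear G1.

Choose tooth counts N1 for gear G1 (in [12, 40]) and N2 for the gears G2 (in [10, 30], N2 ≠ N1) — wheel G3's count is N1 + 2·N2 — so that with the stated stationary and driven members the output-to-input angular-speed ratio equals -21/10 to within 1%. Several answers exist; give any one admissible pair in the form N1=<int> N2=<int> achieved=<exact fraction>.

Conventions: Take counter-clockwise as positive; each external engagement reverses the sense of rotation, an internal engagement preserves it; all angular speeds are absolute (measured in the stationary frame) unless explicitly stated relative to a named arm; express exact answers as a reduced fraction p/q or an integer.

class = planetary set [ratio -21/10 wanted; Willis about the carrier]
Willis with ω_arm = 0: ω_sun/ω_ring = −N3/N1; set equal to -21/10  ⇒  N3/N1 = −(-21/10) = 21/10
N3 = N1 + 2·N2  ⇒  N2/N1 = (N3/N1 − 1)/2 = (21/10 − 1)/2 = 11/20
smallest multiple with N1 ≥ 12 and N2 ≥ 10: k = 1  ⇒  N1 = 1·20 = 20, N2 = 1·11 = 11 (N1 ≤ 40, N2 ≤ 30, N2 ≠ N1 ✓), N3 = 20 + 2·11 = 42
check: −N3/N1 with N1 = 20, N3 = 42 gives -21/10; |achieved − target| = 0 ≤ 21/1000 ✓

N1=20 N2=11 achieved=-21/10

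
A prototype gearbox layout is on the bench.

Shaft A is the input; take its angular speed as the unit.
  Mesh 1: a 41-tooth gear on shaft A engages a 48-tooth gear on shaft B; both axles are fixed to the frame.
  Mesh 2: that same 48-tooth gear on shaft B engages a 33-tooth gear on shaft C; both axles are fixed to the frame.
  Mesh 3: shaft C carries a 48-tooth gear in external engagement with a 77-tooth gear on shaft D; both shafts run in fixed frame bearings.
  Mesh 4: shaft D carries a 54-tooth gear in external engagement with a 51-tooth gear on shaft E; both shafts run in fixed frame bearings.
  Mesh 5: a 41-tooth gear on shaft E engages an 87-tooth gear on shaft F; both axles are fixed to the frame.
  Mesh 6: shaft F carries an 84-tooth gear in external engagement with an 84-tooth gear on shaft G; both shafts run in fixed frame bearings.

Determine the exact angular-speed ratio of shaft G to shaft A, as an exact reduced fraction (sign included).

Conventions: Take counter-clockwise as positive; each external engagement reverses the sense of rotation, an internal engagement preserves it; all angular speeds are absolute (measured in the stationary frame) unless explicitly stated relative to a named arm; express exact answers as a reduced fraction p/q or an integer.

class = fixed-axis compound train [6 meshes; 6 ratios multiply, 6 sense flips]
mesh 1 [41T→48T]: running ratio 41/48, sense −
mesh 2 [48T→33T]: running ratio 41/33, sense +
mesh 3 [48T→77T]: running ratio 656/847, sense −
mesh 4 [54T→51T]: running ratio 11808/14399, sense +
mesh 5 [41T→87T]: running ratio 161376/417571, sense −
mesh 6 [84T→84T]: running ratio 161376/417571, sense +
ω_out/ω_in = 161376/417571

161376/417571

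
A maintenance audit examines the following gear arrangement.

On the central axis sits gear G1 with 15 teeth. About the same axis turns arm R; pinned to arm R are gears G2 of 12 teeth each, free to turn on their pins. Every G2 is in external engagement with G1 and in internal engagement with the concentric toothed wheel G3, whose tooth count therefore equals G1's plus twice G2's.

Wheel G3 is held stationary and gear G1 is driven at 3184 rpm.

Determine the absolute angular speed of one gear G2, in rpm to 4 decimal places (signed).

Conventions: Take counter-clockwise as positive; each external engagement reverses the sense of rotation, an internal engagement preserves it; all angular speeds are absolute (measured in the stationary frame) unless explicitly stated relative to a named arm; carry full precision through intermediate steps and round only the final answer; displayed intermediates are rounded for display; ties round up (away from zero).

-1990.0000 rpm

planetary set (15T centre, 12T on arm, 39T internal) — Willis relation
normalise by the input: solve with ω_sun = 1, then scale by 3184 rpm
ring teeth: 15 + 2·12 = 39
15(ω_sun−ω_arm) = −39(ω_ring−ω_arm),  ω_ring = 0, ω_sun = 1
15(1−ω_arm) = −39(0−ω_arm)  ⇒  54·ω_arm = 15  ⇒  ω_arm = 5/18
sun–planet mesh: 15·(1−5/18) = −12·(ω_p−ω_arm)  ⇒  ω_p−ω_arm = -65/72
ω_p = 5/18 − 65/72 = -5/8
scale: ω_p = -5/8 × 3184 rpm = -1990.0000 rpm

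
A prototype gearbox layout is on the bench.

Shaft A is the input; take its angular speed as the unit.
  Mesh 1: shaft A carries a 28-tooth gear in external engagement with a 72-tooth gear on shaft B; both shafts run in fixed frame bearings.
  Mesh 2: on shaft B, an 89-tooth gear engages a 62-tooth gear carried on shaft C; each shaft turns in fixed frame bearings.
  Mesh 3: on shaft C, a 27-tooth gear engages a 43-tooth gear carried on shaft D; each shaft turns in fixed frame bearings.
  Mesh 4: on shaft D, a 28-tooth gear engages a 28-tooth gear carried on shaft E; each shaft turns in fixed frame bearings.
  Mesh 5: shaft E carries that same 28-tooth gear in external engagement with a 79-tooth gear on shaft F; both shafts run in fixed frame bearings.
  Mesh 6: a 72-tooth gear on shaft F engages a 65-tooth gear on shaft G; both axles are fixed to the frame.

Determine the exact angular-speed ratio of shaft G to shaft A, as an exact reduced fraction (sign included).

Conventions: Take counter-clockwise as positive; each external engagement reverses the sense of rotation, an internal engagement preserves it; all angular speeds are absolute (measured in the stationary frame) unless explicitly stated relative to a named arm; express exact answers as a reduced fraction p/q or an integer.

class = fixed-axis compound train [6 meshes; 6 ratios multiply, 6 sense flips]
mesh 1 [28T→72T]: running ratio 7/18, sense −
mesh 2 [89T→62T]: running ratio 623/1116, sense +
mesh 3 [27T→43T]: running ratio 1869/5332, sense −
mesh 4 [28T→28T]: running ratio 1869/5332, sense +
mesh 5 [28T→79T]: running ratio 13083/105307, sense −
mesh 6 [72T→65T]: running ratio 941976/6844955, sense +
ω_out/ω_in = 941976/6844955

941976/6844955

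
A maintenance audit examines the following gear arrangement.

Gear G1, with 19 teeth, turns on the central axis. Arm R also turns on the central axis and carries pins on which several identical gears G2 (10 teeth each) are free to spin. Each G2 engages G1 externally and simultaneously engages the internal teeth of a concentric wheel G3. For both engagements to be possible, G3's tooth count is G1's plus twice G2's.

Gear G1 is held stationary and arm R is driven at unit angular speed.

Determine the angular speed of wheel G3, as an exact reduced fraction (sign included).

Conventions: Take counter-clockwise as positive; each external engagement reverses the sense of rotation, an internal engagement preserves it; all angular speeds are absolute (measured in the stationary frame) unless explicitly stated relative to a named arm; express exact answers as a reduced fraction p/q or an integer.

58/39

topology: planetary set — G1 19T / G2 10T / G3 39T, arm = carrier (Willis)
ring teeth: 19 + 2·10 = 39
19(ω_sun−ω_arm) = −39(ω_ring−ω_arm),  ω_sun = 0, ω_arm = 1
ω_ring = 1 − (19/39)(0−1) = 58/39
exact speed ratio = 58/39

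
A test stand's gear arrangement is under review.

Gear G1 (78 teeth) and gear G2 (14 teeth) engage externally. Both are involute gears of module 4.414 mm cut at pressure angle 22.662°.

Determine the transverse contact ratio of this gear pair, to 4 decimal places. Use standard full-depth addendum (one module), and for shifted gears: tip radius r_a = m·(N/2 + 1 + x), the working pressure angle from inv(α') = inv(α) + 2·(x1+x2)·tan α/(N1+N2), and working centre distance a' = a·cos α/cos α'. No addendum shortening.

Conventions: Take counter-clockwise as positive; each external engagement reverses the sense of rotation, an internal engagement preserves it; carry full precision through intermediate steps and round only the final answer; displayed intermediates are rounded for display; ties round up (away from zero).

1.5365

class = single-mesh tooth geometry [involute pair 78T × 14T, m = 4.414]
base radii: r_b1 = 158.855267, r_b2 = 28.512484
tip radii: r_a1 = 176.560000, r_a2 = 35.312000
no profile shift: α' = α, a' = a
action lengths: √(r_a1²−r_b1²) = 77.061261, √(r_a2²−r_b2²) = 20.832081
base pitch p_b = π·m·cos α = 12.796373
CR = (77.061261 + 20.832081 − 203.044000·sin 22.66200°)/12.796373 = 1.536505
contact ratio ≈ 1.5365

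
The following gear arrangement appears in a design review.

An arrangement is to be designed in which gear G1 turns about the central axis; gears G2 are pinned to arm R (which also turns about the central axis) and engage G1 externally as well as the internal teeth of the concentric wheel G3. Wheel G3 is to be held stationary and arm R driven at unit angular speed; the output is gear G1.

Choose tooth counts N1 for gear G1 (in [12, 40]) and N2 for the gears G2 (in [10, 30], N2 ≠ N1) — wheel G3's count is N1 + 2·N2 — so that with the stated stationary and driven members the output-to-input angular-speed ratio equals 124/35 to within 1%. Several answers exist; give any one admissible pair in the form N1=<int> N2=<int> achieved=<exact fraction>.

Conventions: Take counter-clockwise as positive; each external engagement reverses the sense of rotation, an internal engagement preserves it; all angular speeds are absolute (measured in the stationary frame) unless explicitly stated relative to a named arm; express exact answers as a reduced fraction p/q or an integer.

N1=35 N2=27 achieved=124/35

topology: planetary set — design target 124/35, arm = carrier (Willis)
Willis with ω_ring = 0: ω_sun/ω_arm = (N1+N3)/N1; set equal to 124/35  ⇒  N3/N1 = 124/35 − 1 = 89/35
N3 = N1 + 2·N2  ⇒  N2/N1 = (N3/N1 − 1)/2 = (89/35 − 1)/2 = 27/35
smallest multiple with N1 ≥ 12 and N2 ≥ 10: k = 1  ⇒  N1 = 1·35 = 35, N2 = 1·27 = 27 (N1 ≤ 40, N2 ≤ 30, N2 ≠ N1 ✓), N3 = 35 + 2·27 = 89
check: (N1+N3)/N1 with N1 = 35, N3 = 89 gives 124/35; |achieved − target| = 0 ≤ 31/875 ✓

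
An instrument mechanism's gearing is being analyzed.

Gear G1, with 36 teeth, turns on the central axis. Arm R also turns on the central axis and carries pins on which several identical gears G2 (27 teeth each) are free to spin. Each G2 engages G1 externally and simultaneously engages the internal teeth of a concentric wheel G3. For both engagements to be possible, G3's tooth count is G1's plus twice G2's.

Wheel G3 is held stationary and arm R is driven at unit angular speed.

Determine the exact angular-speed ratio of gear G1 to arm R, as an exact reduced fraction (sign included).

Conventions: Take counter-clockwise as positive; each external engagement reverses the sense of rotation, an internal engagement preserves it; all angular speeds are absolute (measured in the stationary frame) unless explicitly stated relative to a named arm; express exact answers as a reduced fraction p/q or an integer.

topology: planetary set — G1 36T / G2 27T / G3 90T, arm = carrier (Willis)
ring teeth: 36 + 2·27 = 90
36(ω_sun−ω_arm) = −90(ω_ring−ω_arm),  ω_ring = 0, ω_arm = 1
ω_sun = 1 − (90/36)(0−1) = 7/2
ω_out/ω_in = 7/2

7/2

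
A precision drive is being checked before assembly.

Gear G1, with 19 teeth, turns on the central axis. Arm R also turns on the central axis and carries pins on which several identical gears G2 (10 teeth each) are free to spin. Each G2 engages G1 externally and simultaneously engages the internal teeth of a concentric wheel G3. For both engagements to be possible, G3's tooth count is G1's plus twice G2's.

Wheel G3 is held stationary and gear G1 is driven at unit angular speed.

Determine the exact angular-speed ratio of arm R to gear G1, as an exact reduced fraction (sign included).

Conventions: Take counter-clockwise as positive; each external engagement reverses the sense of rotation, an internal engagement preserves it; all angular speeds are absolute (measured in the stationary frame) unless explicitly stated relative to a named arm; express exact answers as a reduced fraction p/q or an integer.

19/58

topology: planetary set — G1 19T / G2 10T / G3 39T, arm = carrier (Willis)
ring teeth: 19 + 2·10 = 39
19(ω_sun−ω_arm) = −39(ω_ring−ω_arm),  ω_ring = 0, ω_sun = 1
19(1−ω_arm) = −39(0−ω_arm)  ⇒  58·ω_arm = 19  ⇒  ω_arm = 19/58
ω_out/ω_in = 19/58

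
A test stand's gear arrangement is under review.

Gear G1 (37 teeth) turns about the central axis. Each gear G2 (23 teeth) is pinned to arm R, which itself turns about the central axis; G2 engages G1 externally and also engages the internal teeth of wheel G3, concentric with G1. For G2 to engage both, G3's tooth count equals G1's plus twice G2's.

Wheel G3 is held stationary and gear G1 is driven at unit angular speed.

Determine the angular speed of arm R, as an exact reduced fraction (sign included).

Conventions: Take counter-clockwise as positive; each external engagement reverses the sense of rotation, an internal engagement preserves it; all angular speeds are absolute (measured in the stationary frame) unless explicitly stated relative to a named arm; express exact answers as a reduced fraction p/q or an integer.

recognized (axles ride arm R): planetary set, 37/23/83 teeth
ring teeth: 37 + 2·23 = 83
37(ω_sun−ω_arm) = −83(ω_ring−ω_arm),  ω_ring = 0, ω_sun = 1
37(1−ω_arm) = −83(0−ω_arm)  ⇒  120·ω_arm = 37  ⇒  ω_arm = 37/120
exact speed ratio = 37/120

37/120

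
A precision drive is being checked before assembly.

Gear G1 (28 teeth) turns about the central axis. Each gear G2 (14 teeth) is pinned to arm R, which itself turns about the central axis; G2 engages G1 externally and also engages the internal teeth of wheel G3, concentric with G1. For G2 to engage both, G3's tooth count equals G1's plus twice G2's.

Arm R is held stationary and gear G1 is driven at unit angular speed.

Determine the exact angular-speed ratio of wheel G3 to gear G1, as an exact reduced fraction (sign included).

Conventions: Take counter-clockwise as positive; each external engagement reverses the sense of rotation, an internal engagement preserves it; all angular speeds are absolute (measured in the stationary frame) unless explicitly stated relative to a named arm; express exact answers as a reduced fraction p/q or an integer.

recognized (axles ride arm R): planetary set, 28/14/56 teeth
ring teeth: 28 + 2·14 = 56
28(ω_sun−ω_arm) = −56(ω_ring−ω_arm),  ω_arm = 0, ω_sun = 1
ω_ring = 0 − (28/56)(1−0) = -1/2
ω_out/ω_in = -1/2

-1/2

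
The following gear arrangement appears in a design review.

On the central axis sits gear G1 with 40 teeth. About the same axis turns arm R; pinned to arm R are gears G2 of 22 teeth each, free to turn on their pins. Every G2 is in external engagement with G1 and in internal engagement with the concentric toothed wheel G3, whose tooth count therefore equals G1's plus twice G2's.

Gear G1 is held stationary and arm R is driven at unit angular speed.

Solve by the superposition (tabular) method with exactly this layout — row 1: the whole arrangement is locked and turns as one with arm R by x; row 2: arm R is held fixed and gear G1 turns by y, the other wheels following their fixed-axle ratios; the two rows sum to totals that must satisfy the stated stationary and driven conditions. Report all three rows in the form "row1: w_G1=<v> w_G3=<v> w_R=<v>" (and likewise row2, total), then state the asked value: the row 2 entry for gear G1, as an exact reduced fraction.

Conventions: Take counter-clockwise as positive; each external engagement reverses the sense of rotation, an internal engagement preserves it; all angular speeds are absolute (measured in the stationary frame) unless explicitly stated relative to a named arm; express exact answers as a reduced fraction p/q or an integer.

class = planetary set [G3 = 40+2·22 = 84; Willis about the carrier]
row 1: whole set turns with the arm by x
superposition row 2 [arm held]: sun y, ring −(40/84)·y, arm 0
boundary: total ω_sun = x + y = 0 and total ω_arm = x = 1  ⇒  y = -1, x = 1
row 2 ring = −(40/84)·(-1) = 10/21
totals (row 1 + row 2): sun 1 + (-1) = 0, ring 1 + 10/21 = 31/21, arm 1 + 0 = 1
asked cell (row2, sun) = -1

row1: w_G1=1 w_G3=1 w_R=1
row2: w_G1=-1 w_G3=10/21 w_R=0
total: w_G1=0 w_G3=31/21 w_R=1
asked value: -1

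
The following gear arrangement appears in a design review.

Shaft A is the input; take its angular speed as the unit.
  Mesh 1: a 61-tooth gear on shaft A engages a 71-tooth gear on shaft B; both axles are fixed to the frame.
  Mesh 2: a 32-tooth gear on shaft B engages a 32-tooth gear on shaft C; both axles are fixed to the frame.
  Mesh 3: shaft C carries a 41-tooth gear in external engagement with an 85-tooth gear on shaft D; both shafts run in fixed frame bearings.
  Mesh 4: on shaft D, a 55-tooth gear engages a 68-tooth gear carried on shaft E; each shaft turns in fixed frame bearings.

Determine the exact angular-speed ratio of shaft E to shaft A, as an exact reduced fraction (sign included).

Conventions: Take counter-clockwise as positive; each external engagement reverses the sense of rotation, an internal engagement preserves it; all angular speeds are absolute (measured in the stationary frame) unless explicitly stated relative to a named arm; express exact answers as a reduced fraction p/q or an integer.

class = fixed-axis compound train [4 meshes; 4 ratios multiply, 4 sense flips]
mesh 1 [61T→71T]: running ratio 61/71, sense −
mesh 2 [32T→32T]: running ratio 61/71, sense +
mesh 3 [41T→85T]: running ratio 2501/6035, sense −
mesh 4 [55T→68T]: running ratio 27511/82076, sense +
ω_out/ω_in = 27511/82076

27511/82076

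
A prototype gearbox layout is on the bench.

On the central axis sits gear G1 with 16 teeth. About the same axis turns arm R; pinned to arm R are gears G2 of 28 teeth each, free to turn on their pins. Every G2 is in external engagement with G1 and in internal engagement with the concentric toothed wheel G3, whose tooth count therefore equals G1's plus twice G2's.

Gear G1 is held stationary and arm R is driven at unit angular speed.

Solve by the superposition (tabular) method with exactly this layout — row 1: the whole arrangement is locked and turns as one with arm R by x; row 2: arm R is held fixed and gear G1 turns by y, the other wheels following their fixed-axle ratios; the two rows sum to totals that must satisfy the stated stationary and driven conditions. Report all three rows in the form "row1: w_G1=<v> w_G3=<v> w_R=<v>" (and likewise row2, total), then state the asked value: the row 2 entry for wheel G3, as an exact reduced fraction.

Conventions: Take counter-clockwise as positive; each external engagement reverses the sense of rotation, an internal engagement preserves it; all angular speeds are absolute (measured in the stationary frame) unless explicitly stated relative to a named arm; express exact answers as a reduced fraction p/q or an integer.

class = planetary set [G3 = 16+2·28 = 72; Willis about the carrier]
row 1 (train locked, turned with arm): all members turn x
row 2 (arm held, sun turns y): ω_ring = −(16/72)·y, ω_arm = 0
boundary: total ω_sun = x + y = 0 and total ω_arm = x = 1  ⇒  y = -1, x = 1
row 2 ring = −(16/72)·(-1) = 2/9
totals (row 1 + row 2): sun 1 + (-1) = 0, ring 1 + 2/9 = 11/9, arm 1 + 0 = 1
asked cell (row2, ring) = 2/9

row1: w_G1=1 w_G3=1 w_R=1
row2: w_G1=-1 w_G3=2/9 w_R=0
total: w_G1=0 w_G3=11/9 w_R=1
asked value: 2/9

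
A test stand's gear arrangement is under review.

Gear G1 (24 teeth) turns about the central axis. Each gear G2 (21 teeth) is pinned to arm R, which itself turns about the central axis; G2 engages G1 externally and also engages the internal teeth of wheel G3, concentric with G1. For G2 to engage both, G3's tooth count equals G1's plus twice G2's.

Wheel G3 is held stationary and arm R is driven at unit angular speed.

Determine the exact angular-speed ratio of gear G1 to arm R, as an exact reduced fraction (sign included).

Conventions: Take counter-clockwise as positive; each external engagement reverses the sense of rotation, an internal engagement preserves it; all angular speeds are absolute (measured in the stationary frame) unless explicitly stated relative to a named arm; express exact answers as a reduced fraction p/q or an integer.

topology: planetary set — G1 24T / G2 21T / G3 66T, arm = carrier (Willis)
ring teeth: 24 + 2·21 = 66
24(ω_sun−ω_arm) = −66(ω_ring−ω_arm),  ω_ring = 0, ω_arm = 1
ω_sun = 1 − (66/24)(0−1) = 15/4
ω_out/ω_in = 15/4

15/4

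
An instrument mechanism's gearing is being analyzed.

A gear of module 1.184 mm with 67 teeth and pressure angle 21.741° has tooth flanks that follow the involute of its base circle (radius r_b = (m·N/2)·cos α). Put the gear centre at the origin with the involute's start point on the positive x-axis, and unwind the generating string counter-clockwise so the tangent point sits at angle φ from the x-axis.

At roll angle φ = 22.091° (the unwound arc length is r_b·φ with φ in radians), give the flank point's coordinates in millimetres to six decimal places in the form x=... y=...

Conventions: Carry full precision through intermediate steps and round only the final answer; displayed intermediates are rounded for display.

x=39.480132 y=0.693486

recognized (one wheel, involute flank): single-mesh tooth geometry, m = 1.184, N = 67
pitch radius r_p = m·N/2 = 1.184·67/2 = 39.664000
base radius r_b = r_p·cos α = 39.664000·cos 21.741° = 36.842610
roll angle φ = 22.091° = 0.38556069 rad
x = r_b·(cos φ + φ·sin φ) = 39.480132
y = r_b·(sin φ − φ·cos φ) = 0.693486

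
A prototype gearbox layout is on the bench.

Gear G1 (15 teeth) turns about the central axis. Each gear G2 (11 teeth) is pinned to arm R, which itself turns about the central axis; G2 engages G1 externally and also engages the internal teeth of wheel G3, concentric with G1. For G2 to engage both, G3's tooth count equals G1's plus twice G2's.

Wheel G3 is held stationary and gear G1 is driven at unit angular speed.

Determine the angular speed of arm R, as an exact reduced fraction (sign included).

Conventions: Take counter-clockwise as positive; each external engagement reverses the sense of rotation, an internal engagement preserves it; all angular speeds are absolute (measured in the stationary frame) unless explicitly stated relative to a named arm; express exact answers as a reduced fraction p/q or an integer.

15/52

topology: planetary set — G1 15T / G2 11T / G3 37T, arm = carrier (Willis)
ring teeth: 15 + 2·11 = 37
15(ω_sun−ω_arm) = −37(ω_ring−ω_arm),  ω_ring = 0, ω_sun = 1
15(1−ω_arm) = −37(0−ω_arm)  ⇒  52·ω_arm = 15  ⇒  ω_arm = 15/52
exact speed ratio = 15/52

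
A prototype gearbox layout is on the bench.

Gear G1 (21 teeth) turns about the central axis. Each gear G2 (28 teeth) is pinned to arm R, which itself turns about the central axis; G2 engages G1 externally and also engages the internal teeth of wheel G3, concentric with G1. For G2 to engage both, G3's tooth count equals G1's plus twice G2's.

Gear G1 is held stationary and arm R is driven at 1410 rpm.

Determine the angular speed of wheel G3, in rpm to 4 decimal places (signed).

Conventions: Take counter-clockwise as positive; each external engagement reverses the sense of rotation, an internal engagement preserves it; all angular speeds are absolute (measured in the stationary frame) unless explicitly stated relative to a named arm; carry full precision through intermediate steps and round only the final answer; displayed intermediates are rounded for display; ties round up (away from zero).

class = planetary set [G3 = 21+2·28 = 77; Willis about the carrier]
normalise by the input: solve with ω_arm = 1, then scale by 1410 rpm
ring teeth: 21 + 2·28 = 77
21(ω_sun−ω_arm) = −77(ω_ring−ω_arm),  ω_sun = 0, ω_arm = 1
ω_ring = 1 − (21/77)(0−1) = 14/11
scale: ω_ring = 14/11 × 1410 rpm = +1794.5455 rpm

+1794.5455 rpm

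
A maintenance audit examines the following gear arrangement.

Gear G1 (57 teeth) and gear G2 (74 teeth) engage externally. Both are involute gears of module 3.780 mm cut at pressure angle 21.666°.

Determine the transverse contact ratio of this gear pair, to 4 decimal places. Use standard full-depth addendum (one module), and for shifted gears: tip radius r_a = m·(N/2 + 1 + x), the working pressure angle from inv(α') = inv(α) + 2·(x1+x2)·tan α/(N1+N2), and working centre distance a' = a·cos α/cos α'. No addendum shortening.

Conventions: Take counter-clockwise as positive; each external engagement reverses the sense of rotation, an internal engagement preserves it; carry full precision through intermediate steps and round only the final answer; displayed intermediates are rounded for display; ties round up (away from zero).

1.7060

single-mesh involute tooth geometry (57T engaging 74T at module 3.780)
base radii: r_b1 = 100.119072, r_b2 = 129.979146
tip radii: r_a1 = 111.510000, r_a2 = 143.640000
no profile shift: α' = α, a' = a
action lengths: √(r_a1²−r_b1²) = 49.098387, √(r_a2²−r_b2²) = 61.138133
base pitch p_b = π·m·cos α = 11.036258
CR = (49.098387 + 61.138133 − 247.590000·sin 21.66600°)/11.036258 = 1.705963
contact ratio ≈ 1.7060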